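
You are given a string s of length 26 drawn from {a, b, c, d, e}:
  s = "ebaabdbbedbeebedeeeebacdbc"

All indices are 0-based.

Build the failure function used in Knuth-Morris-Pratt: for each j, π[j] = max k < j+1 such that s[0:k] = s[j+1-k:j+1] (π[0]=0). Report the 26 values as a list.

π[0] = 0
j=1 s[j]='b': π[1]=0 (border '')
j=2 s[j]='a': π[2]=0 (border '')
j=3 s[j]='a': π[3]=0 (border '')
j=4 s[j]='b': π[4]=0 (border '')
j=5 s[j]='d': π[5]=0 (border '')
j=6 s[j]='b': π[6]=0 (border '')
j=7 s[j]='b': π[7]=0 (border '')
j=8 s[j]='e': π[8]=1 (border 'e')
j=9 s[j]='d': k: 1→0; π[9]=0 (border '')
j=10 s[j]='b': π[10]=0 (border '')
j=11 s[j]='e': π[11]=1 (border 'e')
j=12 s[j]='e': k: 1→0; π[12]=1 (border 'e')
j=13 s[j]='b': π[13]=2 (border 'eb')
j=14 s[j]='e': k: 2→0; π[14]=1 (border 'e')
j=15 s[j]='d': k: 1→0; π[15]=0 (border '')
j=16 s[j]='e': π[16]=1 (border 'e')
j=17 s[j]='e': k: 1→0; π[17]=1 (border 'e')
j=18 s[j]='e': k: 1→0; π[18]=1 (border 'e')
j=19 s[j]='e': k: 1→0; π[19]=1 (border 'e')
j=20 s[j]='b': π[20]=2 (border 'eb')
j=21 s[j]='a': π[21]=3 (border 'eba')
j=22 s[j]='c': k: 3→0; π[22]=0 (border '')
j=23 s[j]='d': π[23]=0 (border '')
j=24 s[j]='b': π[24]=0 (border '')
j=25 s[j]='c': π[25]=0 (border '')

[0, 0, 0, 0, 0, 0, 0, 0, 1, 0, 0, 1, 1, 2, 1, 0, 1, 1, 1, 1, 2, 3, 0, 0, 0, 0]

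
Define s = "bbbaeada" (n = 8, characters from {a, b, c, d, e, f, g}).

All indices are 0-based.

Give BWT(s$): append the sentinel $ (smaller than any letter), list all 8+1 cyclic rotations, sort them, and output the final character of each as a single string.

adebbb$aa

rank  rotation   last
    0  $bbbaeada  a
    1  a$bbbaead  d
    2  ada$bbbae  e
    3  aeada$bbb  b
    4  baeada$bb  b
    5  bbaeada$b  b
    6  bbbaeada$  $
    7  da$bbbaea  a
    8  eada$bbba  a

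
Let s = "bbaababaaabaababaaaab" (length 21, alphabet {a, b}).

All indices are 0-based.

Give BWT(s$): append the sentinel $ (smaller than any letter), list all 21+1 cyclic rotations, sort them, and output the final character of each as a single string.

bbabaabbabbaaaaaaabaa$

rank  rotation                last
    0  $bbaababaaabaababaaaab  b
    1  aaaab$bbaababaaabaabab  b
    2  aaab$bbaababaaabaababa  a
    3  aaabaababaaaab$bbaabab  b
    4  aab$bbaababaaabaababaa  a
    5  aabaababaaaab$bbaababa  a
    6  aababaaaab$bbaababaaab  b
    7  aababaaabaababaaaab$bb  b
    8  ab$bbaababaaabaababaaa  a
    9  abaaaab$bbaababaaabaab  b
   10  abaaabaababaaaab$bbaab  b
   11  abaababaaaab$bbaababaa  a
   12  ababaaaab$bbaababaaaba  a
   13  ababaaabaababaaaab$bba  a
   14  b$bbaababaaabaababaaaa  a
   15  baaaab$bbaababaaabaaba  a
   16  baaabaababaaaab$bbaaba  a
   17  baababaaaab$bbaababaaa  a
   18  baababaaabaababaaaab$b  b
   19  babaaaab$bbaababaaabaa  a
   20  babaaabaababaaaab$bbaa  a
   21  bbaababaaabaababaaaab$  $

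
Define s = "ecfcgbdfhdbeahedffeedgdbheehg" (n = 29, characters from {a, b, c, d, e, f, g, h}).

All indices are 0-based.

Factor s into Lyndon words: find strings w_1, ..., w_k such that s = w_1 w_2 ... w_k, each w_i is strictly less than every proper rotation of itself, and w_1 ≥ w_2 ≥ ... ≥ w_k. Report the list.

["e", "cfcg", "bdfhdbe", "ahedffeedgdbheehg"]

emit factor 1: 'e' (i=0, period=1)
emit factor 2: 'cfcg' (i=1, period=4)
emit factor 3: 'bdfhdbe' (i=5, period=7)
emit factor 4: 'ahedffeedgdbheehg' (i=12, period=17)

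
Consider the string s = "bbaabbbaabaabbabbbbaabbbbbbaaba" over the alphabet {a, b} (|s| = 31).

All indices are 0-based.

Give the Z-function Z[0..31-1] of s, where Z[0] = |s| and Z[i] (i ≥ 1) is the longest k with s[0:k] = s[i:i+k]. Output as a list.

[31, 1, 0, 0, 2, 5, 1, 0, 0, 1, 0, 0, 3, 1, 0, 2, 2, 7, 1, 0, 0, 2, 2, 2, 2, 5, 1, 0, 0, 1, 0]

Z[0]=31
i=1: fresh scan; Z[1]=1 grow→box=[1,2)
i=2: fresh scan; Z[2]=0
i=3: fresh scan; Z[3]=0
i=4: fresh scan; Z[4]=2 grow→box=[4,6)
i=5: min(r-i=1, Z[1]=1)=1; Z[5]=5 grow→box=[5,10)
i=6: min(r-i=4, Z[1]=1)=1; Z[6]=1
i=7: min(r-i=3, Z[2]=0)=0; Z[7]=0
i=8: min(r-i=2, Z[3]=0)=0; Z[8]=0
i=9: min(r-i=1, Z[4]=2)=1; Z[9]=1
i=10: fresh scan; Z[10]=0
i=11: fresh scan; Z[11]=0
i=12: fresh scan; Z[12]=3 grow→box=[12,15)
i=13: min(r-i=2, Z[1]=1)=1; Z[13]=1
i=14: min(r-i=1, Z[2]=0)=0; Z[14]=0
i=15: fresh scan; Z[15]=2 grow→box=[15,17)
i=16: min(r-i=1, Z[1]=1)=1; Z[16]=2 grow→box=[16,18)
i=17: min(r-i=1, Z[1]=1)=1; Z[17]=7 grow→box=[17,24)
i=18: min(r-i=6, Z[1]=1)=1; Z[18]=1
i=19: min(r-i=5, Z[2]=0)=0; Z[19]=0
i=20: min(r-i=4, Z[3]=0)=0; Z[20]=0
i=21: min(r-i=3, Z[4]=2)=2; Z[21]=2
i=22: min(r-i=2, Z[5]=5)=2; Z[22]=2
i=23: min(r-i=1, Z[6]=1)=1; Z[23]=2 grow→box=[23,25)
i=24: min(r-i=1, Z[1]=1)=1; Z[24]=2 grow→box=[24,26)
i=25: min(r-i=1, Z[1]=1)=1; Z[25]=5 grow→box=[25,30)
i=26: min(r-i=4, Z[1]=1)=1; Z[26]=1
i=27: min(r-i=3, Z[2]=0)=0; Z[27]=0
i=28: min(r-i=2, Z[3]=0)=0; Z[28]=0
i=29: min(r-i=1, Z[4]=2)=1; Z[29]=1
i=30: fresh scan; Z[30]=0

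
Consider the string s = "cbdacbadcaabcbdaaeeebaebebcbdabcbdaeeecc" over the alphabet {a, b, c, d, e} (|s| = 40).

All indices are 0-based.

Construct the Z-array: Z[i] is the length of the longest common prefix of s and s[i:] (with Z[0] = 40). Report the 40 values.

[40, 0, 0, 0, 2, 0, 0, 0, 1, 0, 0, 0, 4, 0, 0, 0, 0, 0, 0, 0, 0, 0, 0, 0, 0, 0, 4, 0, 0, 0, 0, 4, 0, 0, 0, 0, 0, 0, 1, 1]

Z[0]=40
i=1: outside box; Z[1]=0
i=2: outside box; Z[2]=0
i=3: outside box; Z[3]=0
i=4: outside box; Z[4]=2 extend→box=[4,6)
i=5: min(r-i=1, Z[1]=0)=0; Z[5]=0
i=6: outside box; Z[6]=0
i=7: outside box; Z[7]=0
i=8: outside box; Z[8]=1 extend→box=[8,9)
i=9: outside box; Z[9]=0
i=10: outside box; Z[10]=0
i=11: outside box; Z[11]=0
i=12: outside box; Z[12]=4 extend→box=[12,16)
i=13: min(r-i=3, Z[1]=0)=0; Z[13]=0
i=14: min(r-i=2, Z[2]=0)=0; Z[14]=0
i=15: min(r-i=1, Z[3]=0)=0; Z[15]=0
i=16: outside box; Z[16]=0
i=17: outside box; Z[17]=0
i=18: outside box; Z[18]=0
i=19: outside box; Z[19]=0
i=20: outside box; Z[20]=0
i=21: outside box; Z[21]=0
i=22: outside box; Z[22]=0
i=23: outside box; Z[23]=0
i=24: outside box; Z[24]=0
i=25: outside box; Z[25]=0
i=26: outside box; Z[26]=4 extend→box=[26,30)
i=27: min(r-i=3, Z[1]=0)=0; Z[27]=0
i=28: min(r-i=2, Z[2]=0)=0; Z[28]=0
i=29: min(r-i=1, Z[3]=0)=0; Z[29]=0
i=30: outside box; Z[30]=0
i=31: outside box; Z[31]=4 extend→box=[31,35)
i=32: min(r-i=3, Z[1]=0)=0; Z[32]=0
i=33: min(r-i=2, Z[2]=0)=0; Z[33]=0
i=34: min(r-i=1, Z[3]=0)=0; Z[34]=0
i=35: outside box; Z[35]=0
i=36: outside box; Z[36]=0
i=37: outside box; Z[37]=0
i=38: outside box; Z[38]=1 extend→box=[38,39)
i=39: outside box; Z[39]=1 extend→box=[39,40)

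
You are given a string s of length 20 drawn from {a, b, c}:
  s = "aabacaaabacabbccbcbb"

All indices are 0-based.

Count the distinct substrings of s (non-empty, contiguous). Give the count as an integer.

173

rank | idx | suffix
   0 |   5 | aaabacabbccbcbb
   1 |   0 | aabacaaabacabbccbcbb
   2 |   6 | aabacabbccbcbb
   3 |   1 | abacaaabacabbccbcbb
   4 |   7 | abacabbccbcbb
   5 |  11 | abbccbcbb
   6 |   3 | acaaabacabbccbcbb
   7 |   9 | acabbccbcbb
   8 |  19 | b
   9 |   2 | bacaaabacabbccbcbb
  10 |   8 | bacabbccbcbb
  11 |  18 | bb
  12 |  12 | bbccbcbb
  13 |  16 | bcbb
  14 |  13 | bccbcbb
  15 |   4 | caaabacabbccbcbb
  16 |  10 | cabbccbcbb
  17 |  17 | cbb
  18 |  15 | cbcbb
  19 |  14 | ccbcbb

SA = [5, 0, 6, 1, 7, 11, 3, 9, 19, 2, 8, 18, 12, 16, 13, 4, 10, 17, 15, 14]
i: (SA[i-1],SA[i]) lcp shared
  1: (5,0) 2 'aa'
  2: (0,6) 6 'aabaca'
  3: (6,1) 1 'a'
  4: (1,7) 5 'abaca'
  5: (7,11) 2 'ab'
  6: (11,3) 1 'a'
  7: (3,9) 3 'aca'
  8: (9,19) 0 ''
  9: (19,2) 1 'b'
  10: (2,8) 4 'baca'
  11: (8,18) 1 'b'
  12: (18,12) 2 'bb'
  13: (12,16) 1 'b'
  14: (16,13) 2 'bc'
  15: (13,4) 0 ''
  16: (4,10) 2 'ca'
  17: (10,17) 1 'c'
  18: (17,15) 2 'cb'
  19: (15,14) 1 'c'

n(n+1)/2 = 20·21/2 = 210
Σ LCP = 0 + 2 + 6 + 1 + 5 + 2 + 1 + 3 + 0 + 1 + 4 + 1 + 2 + 1 + 2 + 0 + 2 + 1 + 2 + 1 = 37
distinct = 210 − 37 = 173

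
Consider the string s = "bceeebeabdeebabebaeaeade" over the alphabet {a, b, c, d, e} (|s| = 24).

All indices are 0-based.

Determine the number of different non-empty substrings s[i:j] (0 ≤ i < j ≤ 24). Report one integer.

sorted suffixes:
  #0 SA[0]=7  'abdeebabebaeaeade'
  #1 SA[1]=13  'abebaeaeade'
  #2 SA[2]=21  'ade'
  #3 SA[3]=19  'aeade'
  #4 SA[4]=17  'aeaeade'
  #5 SA[5]=12  'babebaeaeade'
  #6 SA[6]=16  'baeaeade'
  #7 SA[7]=0  'bceeebeabdeebabebaeaeade'
  #8 SA[8]=8  'bdeebabebaeaeade'
  #9 SA[9]=5  'beabdeebabebaeaeade'
  #10 SA[10]=14  'bebaeaeade'
  #11 SA[11]=1  'ceeebeabdeebabebaeaeade'
  #12 SA[12]=22  'de'
  #13 SA[13]=9  'deebabebaeaeade'
  #14 SA[14]=23  'e'
  #15 SA[15]=6  'eabdeebabebaeaeade'
  #16 SA[16]=20  'eade'
  #17 SA[17]=18  'eaeade'
  #18 SA[18]=11  'ebabebaeaeade'
  #19 SA[19]=15  'ebaeaeade'
  #20 SA[20]=4  'ebeabdeebabebaeaeade'
  #21 SA[21]=10  'eebabebaeaeade'
  #22 SA[22]=3  'eebeabdeebabebaeaeade'
  #23 SA[23]=2  'eeebeabdeebabebaeaeade'

SA = [7, 13, 21, 19, 17, 12, 16, 0, 8, 5, 14, 1, 22, 9, 23, 6, 20, 18, 11, 15, 4, 10, 3, 2]
[i] adj suffixes → lcp
  [1] 7/13 → 2 ('ab')
  [2] 13/21 → 1 ('a')
  [3] 21/19 → 1 ('a')
  [4] 19/17 → 3 ('aea')
  [5] 17/12 → 0 ('')
  [6] 12/16 → 2 ('ba')
  [7] 16/0 → 1 ('b')
  [8] 0/8 → 1 ('b')
  [9] 8/5 → 1 ('b')
  [10] 5/14 → 2 ('be')
  [11] 14/1 → 0 ('')
  [12] 1/22 → 0 ('')
  [13] 22/9 → 2 ('de')
  [14] 9/23 → 0 ('')
  [15] 23/6 → 1 ('e')
  [16] 6/20 → 2 ('ea')
  [17] 20/18 → 2 ('ea')
  [18] 18/11 → 1 ('e')
  [19] 11/15 → 3 ('eba')
  [20] 15/4 → 2 ('eb')
  [21] 4/10 → 1 ('e')
  [22] 10/3 → 3 ('eeb')
  [23] 3/2 → 2 ('ee')

n(n+1)/2 = 24·25/2 = 300
Σ LCP = 0 + 2 + 1 + 1 + 3 + 0 + 2 + 1 + 1 + 1 + 2 + 0 + 0 + 2 + 0 + 1 + 2 + 2 + 1 + 3 + 2 + 1 + 3 + 2 = 33
distinct = 300 − 33 = 267

267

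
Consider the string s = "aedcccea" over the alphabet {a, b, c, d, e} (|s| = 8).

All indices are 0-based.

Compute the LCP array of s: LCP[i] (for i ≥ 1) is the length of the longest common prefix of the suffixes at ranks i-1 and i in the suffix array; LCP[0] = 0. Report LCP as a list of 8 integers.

[0, 1, 0, 2, 1, 0, 0, 1]

rank | idx | suffix
   0 |   7 | a
   1 |   0 | aedcccea
   2 |   3 | cccea
   3 |   4 | ccea
   4 |   5 | cea
   5 |   2 | dcccea
   6 |   6 | ea
   7 |   1 | edcccea

SA = [7, 0, 3, 4, 5, 2, 6, 1]
i: (SA[i-1],SA[i]) lcp shared
  1: (7,0) 1 'a'
  2: (0,3) 0 ''
  3: (3,4) 2 'cc'
  4: (4,5) 1 'c'
  5: (5,2) 0 ''
  6: (2,6) 0 ''
  7: (6,1) 1 'e'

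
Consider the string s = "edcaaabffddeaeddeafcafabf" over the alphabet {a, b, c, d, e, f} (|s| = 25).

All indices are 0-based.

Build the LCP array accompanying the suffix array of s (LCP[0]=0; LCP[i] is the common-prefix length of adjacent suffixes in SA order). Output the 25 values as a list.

[0, 2, 1, 3, 1, 1, 2, 0, 2, 0, 2, 0, 1, 4, 1, 3, 0, 2, 1, 2, 0, 1, 1, 1, 1]

rank→(start, suffix):
  0 → (3, 'aaabffddeaeddeafcafabf')
  1 → (4, 'aabffddeaeddeafcafabf')
  2 → (22, 'abf')
  3 → (5, 'abffddeaeddeafcafabf')
  4 → (12, 'aeddeafcafabf')
  5 → (20, 'afabf')
  6 → (17, 'afcafabf')
  7 → (23, 'bf')
  8 → (6, 'bffddeaeddeafcafabf')
  9 → (2, 'caaabffddeaeddeafcafabf')
  10 → (19, 'cafabf')
  11 → (1, 'dcaaabffddeaeddeafcafabf')
  12 → (9, 'ddeaeddeafcafabf')
  13 → (14, 'ddeafcafabf')
  14 → (10, 'deaeddeafcafabf')
  15 → (15, 'deafcafabf')
  16 → (11, 'eaeddeafcafabf')
  17 → (16, 'eafcafabf')
  18 → (0, 'edcaaabffddeaeddeafcafabf')
  19 → (13, 'eddeafcafabf')
  20 → (24, 'f')
  21 → (21, 'fabf')
  22 → (18, 'fcafabf')
  23 → (8, 'fddeaeddeafcafabf')
  24 → (7, 'ffddeaeddeafcafabf')

SA = [3, 4, 22, 5, 12, 20, 17, 23, 6, 2, 19, 1, 9, 14, 10, 15, 11, 16, 0, 13, 24, 21, 18, 8, 7]
i: (SA[i-1],SA[i]) lcp shared
  1: (3,4) 2 'aa'
  2: (4,22) 1 'a'
  3: (22,5) 3 'abf'
  4: (5,12) 1 'a'
  5: (12,20) 1 'a'
  6: (20,17) 2 'af'
  7: (17,23) 0 ''
  8: (23,6) 2 'bf'
  9: (6,2) 0 ''
  10: (2,19) 2 'ca'
  11: (19,1) 0 ''
  12: (1,9) 1 'd'
  13: (9,14) 4 'ddea'
  14: (14,10) 1 'd'
  15: (10,15) 3 'dea'
  16: (15,11) 0 ''
  17: (11,16) 2 'ea'
  18: (16,0) 1 'e'
  19: (0,13) 2 'ed'
  20: (13,24) 0 ''
  21: (24,21) 1 'f'
  22: (21,18) 1 'f'
  23: (18,8) 1 'f'
  24: (8,7) 1 'f'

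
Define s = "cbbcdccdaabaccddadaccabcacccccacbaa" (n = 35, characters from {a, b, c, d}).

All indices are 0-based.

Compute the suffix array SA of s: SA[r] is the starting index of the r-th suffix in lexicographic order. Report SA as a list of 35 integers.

[34, 33, 8, 9, 21, 30, 18, 24, 11, 16, 32, 10, 1, 22, 2, 20, 29, 23, 31, 0, 19, 28, 27, 26, 25, 5, 12, 6, 3, 13, 7, 17, 15, 4, 14]

rank | idx | suffix
   0 |  34 | a
   1 |  33 | aa
   2 |   8 | aabaccddadaccabcacccccacbaa
   3 |   9 | abaccddadaccabcacccccacbaa
   4 |  21 | abcacccccacbaa
   5 |  30 | acbaa
   6 |  18 | accabcacccccacbaa
   7 |  24 | acccccacbaa
   8 |  11 | accddadaccabcacccccacbaa
   9 |  16 | adaccabcacccccacbaa
  10 |  32 | baa
  11 |  10 | baccddadaccabcacccccacbaa
  12 |   1 | bbcdccdaabaccddadaccabcacccccacbaa
  13 |  22 | bcacccccacbaa
  14 |   2 | bcdccdaabaccddadaccabcacccccacbaa
  15 |  20 | cabcacccccacbaa
  16 |  29 | cacbaa
  17 |  23 | cacccccacbaa
  18 |  31 | cbaa
  19 |   0 | cbbcdccdaabaccddadaccabcacccccacbaa
  20 |  19 | ccabcacccccacbaa
  21 |  28 | ccacbaa
  22 |  27 | cccacbaa
  23 |  26 | ccccacbaa
  24 |  25 | cccccacbaa
  25 |   5 | ccdaabaccddadaccabcacccccacbaa
  26 |  12 | ccddadaccabcacccccacbaa
  27 |   6 | cdaabaccddadaccabcacccccacbaa
  28 |   3 | cdccdaabaccddadaccabcacccccacbaa
  29 |  13 | cddadaccabcacccccacbaa
  30 |   7 | daabaccddadaccabcacccccacbaa
  31 |  17 | daccabcacccccacbaa
  32 |  15 | dadaccabcacccccacbaa
  33 |   4 | dccdaabaccddadaccabcacccccacbaa
  34 |  14 | ddadaccabcacccccacbaa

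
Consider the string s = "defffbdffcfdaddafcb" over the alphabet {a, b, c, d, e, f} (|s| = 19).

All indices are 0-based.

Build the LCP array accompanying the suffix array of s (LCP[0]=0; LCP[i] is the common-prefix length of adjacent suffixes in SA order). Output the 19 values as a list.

rank→(start, suffix):
  0 → (12, 'addafcb')
  1 → (15, 'afcb')
  2 → (18, 'b')
  3 → (5, 'bdffcfdaddafcb')
  4 → (17, 'cb')
  5 → (9, 'cfdaddafcb')
  6 → (11, 'daddafcb')
  7 → (14, 'dafcb')
  8 → (13, 'ddafcb')
  9 → (0, 'defffbdffcfdaddafcb')
  10 → (6, 'dffcfdaddafcb')
  11 → (1, 'efffbdffcfdaddafcb')
  12 → (4, 'fbdffcfdaddafcb')
  13 → (16, 'fcb')
  14 → (8, 'fcfdaddafcb')
  15 → (10, 'fdaddafcb')
  16 → (3, 'ffbdffcfdaddafcb')
  17 → (7, 'ffcfdaddafcb')
  18 → (2, 'fffbdffcfdaddafcb')

SA = [12, 15, 18, 5, 17, 9, 11, 14, 13, 0, 6, 1, 4, 16, 8, 10, 3, 7, 2]
[i] adj suffixes → lcp
  [1] 12/15 → 1 ('a')
  [2] 15/18 → 0 ('')
  [3] 18/5 → 1 ('b')
  [4] 5/17 → 0 ('')
  [5] 17/9 → 1 ('c')
  [6] 9/11 → 0 ('')
  [7] 11/14 → 2 ('da')
  [8] 14/13 → 1 ('d')
  [9] 13/0 → 1 ('d')
  [10] 0/6 → 1 ('d')
  [11] 6/1 → 0 ('')
  [12] 1/4 → 0 ('')
  [13] 4/16 → 1 ('f')
  [14] 16/8 → 2 ('fc')
  [15] 8/10 → 1 ('f')
  [16] 10/3 → 1 ('f')
  [17] 3/7 → 2 ('ff')
  [18] 7/2 → 2 ('ff')

[0, 1, 0, 1, 0, 1, 0, 2, 1, 1, 1, 0, 0, 1, 2, 1, 1, 2, 2]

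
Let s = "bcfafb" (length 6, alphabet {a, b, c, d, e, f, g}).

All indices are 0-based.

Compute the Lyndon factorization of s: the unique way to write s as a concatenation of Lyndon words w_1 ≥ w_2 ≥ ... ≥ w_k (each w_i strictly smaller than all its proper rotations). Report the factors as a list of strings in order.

emit factor 1: 'bcf' (i=0, period=3)
emit factor 2: 'afb' (i=3, period=3)

["bcf", "afb"]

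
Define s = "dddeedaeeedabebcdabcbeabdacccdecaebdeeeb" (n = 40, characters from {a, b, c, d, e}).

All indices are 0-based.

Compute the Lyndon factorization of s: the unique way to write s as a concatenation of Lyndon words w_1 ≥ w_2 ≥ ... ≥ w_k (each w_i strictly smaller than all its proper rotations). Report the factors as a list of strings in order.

emit factor 1: 'dddee' (i=0, period=5)
emit factor 2: 'd' (i=5, period=1)
emit factor 3: 'aeeed' (i=6, period=5)
emit factor 4: 'abebcd' (i=11, period=6)
emit factor 5: 'abcbeabdacccdecaebdeeeb' (i=17, period=23)

["dddee", "d", "aeeed", "abebcd", "abcbeabdacccdecaebdeeeb"]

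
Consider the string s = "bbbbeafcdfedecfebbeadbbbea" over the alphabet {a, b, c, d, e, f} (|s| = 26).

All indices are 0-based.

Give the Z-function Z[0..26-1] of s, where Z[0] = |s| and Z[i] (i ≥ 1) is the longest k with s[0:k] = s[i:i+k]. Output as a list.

Z[0]=26
i=1: i≥r, start 0; Z[1]=3 grow→box=[1,4)
i=2: min(r-i=2, Z[1]=3)=2; Z[2]=2
i=3: min(r-i=1, Z[2]=2)=1; Z[3]=1
i=4: i≥r, start 0; Z[4]=0
i=5: i≥r, start 0; Z[5]=0
i=6: i≥r, start 0; Z[6]=0
i=7: i≥r, start 0; Z[7]=0
i=8: i≥r, start 0; Z[8]=0
i=9: i≥r, start 0; Z[9]=0
i=10: i≥r, start 0; Z[10]=0
i=11: i≥r, start 0; Z[11]=0
i=12: i≥r, start 0; Z[12]=0
i=13: i≥r, start 0; Z[13]=0
i=14: i≥r, start 0; Z[14]=0
i=15: i≥r, start 0; Z[15]=0
i=16: i≥r, start 0; Z[16]=2 grow→box=[16,18)
i=17: min(r-i=1, Z[1]=3)=1; Z[17]=1
i=18: i≥r, start 0; Z[18]=0
i=19: i≥r, start 0; Z[19]=0
i=20: i≥r, start 0; Z[20]=0
i=21: i≥r, start 0; Z[21]=3 grow→box=[21,24)
i=22: min(r-i=2, Z[1]=3)=2; Z[22]=2
i=23: min(r-i=1, Z[2]=2)=1; Z[23]=1
i=24: i≥r, start 0; Z[24]=0
i=25: i≥r, start 0; Z[25]=0

[26, 3, 2, 1, 0, 0, 0, 0, 0, 0, 0, 0, 0, 0, 0, 0, 2, 1, 0, 0, 0, 3, 2, 1, 0, 0]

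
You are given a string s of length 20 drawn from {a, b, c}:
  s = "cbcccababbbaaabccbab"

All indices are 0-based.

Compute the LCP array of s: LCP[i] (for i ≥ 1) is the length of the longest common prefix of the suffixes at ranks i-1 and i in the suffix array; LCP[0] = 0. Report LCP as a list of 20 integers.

[0, 2, 1, 2, 2, 2, 0, 1, 2, 3, 1, 2, 1, 3, 0, 1, 2, 1, 2, 2]

rank→(start, suffix):
  0 → (11, 'aaabccbab')
  1 → (12, 'aabccbab')
  2 → (18, 'ab')
  3 → (5, 'ababbbaaabccbab')
  4 → (7, 'abbbaaabccbab')
  5 → (13, 'abccbab')
  6 → (19, 'b')
  7 → (10, 'baaabccbab')
  8 → (17, 'bab')
  9 → (6, 'babbbaaabccbab')
  10 → (9, 'bbaaabccbab')
  11 → (8, 'bbbaaabccbab')
  12 → (14, 'bccbab')
  13 → (1, 'bcccababbbaaabccbab')
  14 → (4, 'cababbbaaabccbab')
  15 → (16, 'cbab')
  16 → (0, 'cbcccababbbaaabccbab')
  17 → (3, 'ccababbbaaabccbab')
  18 → (15, 'ccbab')
  19 → (2, 'cccababbbaaabccbab')

SA = [11, 12, 18, 5, 7, 13, 19, 10, 17, 6, 9, 8, 14, 1, 4, 16, 0, 3, 15, 2]
rank  pair      lcp
   1  s[11:],s[12:]  2  'aa'
   2  s[12:],s[18:]  1  'a'
   3  s[18:],s[5:]  2  'ab'
   4  s[5:],s[7:]  2  'ab'
   5  s[7:],s[13:]  2  'ab'
   6  s[13:],s[19:]  0  ''
   7  s[19:],s[10:]  1  'b'
   8  s[10:],s[17:]  2  'ba'
   9  s[17:],s[6:]  3  'bab'
  10  s[6:],s[9:]  1  'b'
  11  s[9:],s[8:]  2  'bb'
  12  s[8:],s[14:]  1  'b'
  13  s[14:],s[1:]  3  'bcc'
  14  s[1:],s[4:]  0  ''
  15  s[4:],s[16:]  1  'c'
  16  s[16:],s[0:]  2  'cb'
  17  s[0:],s[3:]  1  'c'
  18  s[3:],s[15:]  2  'cc'
  19  s[15:],s[2:]  2  'cc'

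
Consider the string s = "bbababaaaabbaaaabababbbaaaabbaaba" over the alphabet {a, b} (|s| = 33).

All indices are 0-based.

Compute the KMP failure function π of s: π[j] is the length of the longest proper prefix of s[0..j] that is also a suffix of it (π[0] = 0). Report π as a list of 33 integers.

[0, 1, 0, 1, 0, 1, 0, 0, 0, 0, 1, 2, 3, 0, 0, 0, 1, 0, 1, 0, 1, 2, 2, 3, 0, 0, 0, 1, 2, 3, 0, 1, 0]

π[0] = 0
j=1 s[j]='b': π[1]=1 (border 'b')
j=2 s[j]='a': k: 1→0; π[2]=0 (border '')
j=3 s[j]='b': π[3]=1 (border 'b')
j=4 s[j]='a': k: 1→0; π[4]=0 (border '')
j=5 s[j]='b': π[5]=1 (border 'b')
j=6 s[j]='a': k: 1→0; π[6]=0 (border '')
j=7 s[j]='a': π[7]=0 (border '')
j=8 s[j]='a': π[8]=0 (border '')
j=9 s[j]='a': π[9]=0 (border '')
j=10 s[j]='b': π[10]=1 (border 'b')
j=11 s[j]='b': π[11]=2 (border 'bb')
j=12 s[j]='a': π[12]=3 (border 'bba')
j=13 s[j]='a': k: 3→0; π[13]=0 (border '')
j=14 s[j]='a': π[14]=0 (border '')
j=15 s[j]='a': π[15]=0 (border '')
j=16 s[j]='b': π[16]=1 (border 'b')
j=17 s[j]='a': k: 1→0; π[17]=0 (border '')
j=18 s[j]='b': π[18]=1 (border 'b')
j=19 s[j]='a': k: 1→0; π[19]=0 (border '')
j=20 s[j]='b': π[20]=1 (border 'b')
j=21 s[j]='b': π[21]=2 (border 'bb')
j=22 s[j]='b': k: 2→1; π[22]=2 (border 'bb')
j=23 s[j]='a': π[23]=3 (border 'bba')
j=24 s[j]='a': k: 3→0; π[24]=0 (border '')
j=25 s[j]='a': π[25]=0 (border '')
j=26 s[j]='a': π[26]=0 (border '')
j=27 s[j]='b': π[27]=1 (border 'b')
j=28 s[j]='b': π[28]=2 (border 'bb')
j=29 s[j]='a': π[29]=3 (border 'bba')
j=30 s[j]='a': k: 3→0; π[30]=0 (border '')
j=31 s[j]='b': π[31]=1 (border 'b')
j=32 s[j]='a': k: 1→0; π[32]=0 (border '')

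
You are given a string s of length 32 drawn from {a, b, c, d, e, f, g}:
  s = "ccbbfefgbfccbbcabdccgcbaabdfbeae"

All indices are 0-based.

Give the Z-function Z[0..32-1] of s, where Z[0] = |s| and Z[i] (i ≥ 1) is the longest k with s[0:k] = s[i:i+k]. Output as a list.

[32, 1, 0, 0, 0, 0, 0, 0, 0, 0, 4, 1, 0, 0, 1, 0, 0, 0, 2, 1, 0, 1, 0, 0, 0, 0, 0, 0, 0, 0, 0, 0]

Z[0]=32
i=1: i≥r, start 0; Z[1]=1 grow→box=[1,2)
i=2: i≥r, start 0; Z[2]=0
i=3: i≥r, start 0; Z[3]=0
i=4: i≥r, start 0; Z[4]=0
i=5: i≥r, start 0; Z[5]=0
i=6: i≥r, start 0; Z[6]=0
i=7: i≥r, start 0; Z[7]=0
i=8: i≥r, start 0; Z[8]=0
i=9: i≥r, start 0; Z[9]=0
i=10: i≥r, start 0; Z[10]=4 grow→box=[10,14)
i=11: min(r-i=3, Z[1]=1)=1; Z[11]=1
i=12: min(r-i=2, Z[2]=0)=0; Z[12]=0
i=13: min(r-i=1, Z[3]=0)=0; Z[13]=0
i=14: i≥r, start 0; Z[14]=1 grow→box=[14,15)
i=15: i≥r, start 0; Z[15]=0
i=16: i≥r, start 0; Z[16]=0
i=17: i≥r, start 0; Z[17]=0
i=18: i≥r, start 0; Z[18]=2 grow→box=[18,20)
i=19: min(r-i=1, Z[1]=1)=1; Z[19]=1
i=20: i≥r, start 0; Z[20]=0
i=21: i≥r, start 0; Z[21]=1 grow→box=[21,22)
i=22: i≥r, start 0; Z[22]=0
i=23: i≥r, start 0; Z[23]=0
i=24: i≥r, start 0; Z[24]=0
i=25: i≥r, start 0; Z[25]=0
i=26: i≥r, start 0; Z[26]=0
i=27: i≥r, start 0; Z[27]=0
i=28: i≥r, start 0; Z[28]=0
i=29: i≥r, start 0; Z[29]=0
i=30: i≥r, start 0; Z[30]=0
i=31: i≥r, start 0; Z[31]=0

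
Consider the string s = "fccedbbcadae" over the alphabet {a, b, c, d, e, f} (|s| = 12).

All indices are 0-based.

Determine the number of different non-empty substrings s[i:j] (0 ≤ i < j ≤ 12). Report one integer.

72

sorted suffixes:
  #0 SA[0]=8  'adae'
  #1 SA[1]=10  'ae'
  #2 SA[2]=5  'bbcadae'
  #3 SA[3]=6  'bcadae'
  #4 SA[4]=7  'cadae'
  #5 SA[5]=1  'ccedbbcadae'
  #6 SA[6]=2  'cedbbcadae'
  #7 SA[7]=9  'dae'
  #8 SA[8]=4  'dbbcadae'
  #9 SA[9]=11  'e'
  #10 SA[10]=3  'edbbcadae'
  #11 SA[11]=0  'fccedbbcadae'

SA = [8, 10, 5, 6, 7, 1, 2, 9, 4, 11, 3, 0]
i: (SA[i-1],SA[i]) lcp shared
  1: (8,10) 1 'a'
  2: (10,5) 0 ''
  3: (5,6) 1 'b'
  4: (6,7) 0 ''
  5: (7,1) 1 'c'
  6: (1,2) 1 'c'
  7: (2,9) 0 ''
  8: (9,4) 1 'd'
  9: (4,11) 0 ''
  10: (11,3) 1 'e'
  11: (3,0) 0 ''

n(n+1)/2 = 12·13/2 = 78
Σ LCP = 0 + 1 + 0 + 1 + 0 + 1 + 1 + 0 + 1 + 0 + 1 + 0 = 6
distinct = 78 − 6 = 72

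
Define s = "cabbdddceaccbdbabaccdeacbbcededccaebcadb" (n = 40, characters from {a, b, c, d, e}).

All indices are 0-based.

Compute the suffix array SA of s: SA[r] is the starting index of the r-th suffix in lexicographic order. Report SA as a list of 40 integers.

sorted suffixes:
  #0 SA[0]=15  'abaccdeacbbcededccaebcadb'
  #1 SA[1]=1  'abbdddceaccbdbabaccdeacbbcededccaebcadb'
  #2 SA[2]=22  'acbbcededccaebcadb'
  #3 SA[3]=9  'accbdbabaccdeacbbcededccaebcadb'
  #4 SA[4]=17  'accdeacbbcededccaebcadb'
  #5 SA[5]=37  'adb'
  #6 SA[6]=33  'aebcadb'
  #7 SA[7]=39  'b'
  #8 SA[8]=14  'babaccdeacbbcededccaebcadb'
  #9 SA[9]=16  'baccdeacbbcededccaebcadb'
  #10 SA[10]=24  'bbcededccaebcadb'
  #11 SA[11]=2  'bbdddceaccbdbabaccdeacbbcededccaebcadb'
  #12 SA[12]=35  'bcadb'
  #13 SA[13]=25  'bcededccaebcadb'
  #14 SA[14]=12  'bdbabaccdeacbbcededccaebcadb'
  #15 SA[15]=3  'bdddceaccbdbabaccdeacbbcededccaebcadb'
  #16 SA[16]=0  'cabbdddceaccbdbabaccdeacbbcededccaebcadb'
  #17 SA[17]=36  'cadb'
  #18 SA[18]=32  'caebcadb'
  #19 SA[19]=23  'cbbcededccaebcadb'
  #20 SA[20]=11  'cbdbabaccdeacbbcededccaebcadb'
  #21 SA[21]=31  'ccaebcadb'
  #22 SA[22]=10  'ccbdbabaccdeacbbcededccaebcadb'
  #23 SA[23]=18  'ccdeacbbcededccaebcadb'
  #24 SA[24]=19  'cdeacbbcededccaebcadb'
  #25 SA[25]=7  'ceaccbdbabaccdeacbbcededccaebcadb'
  #26 SA[26]=26  'cededccaebcadb'
  #27 SA[27]=38  'db'
  #28 SA[28]=13  'dbabaccdeacbbcededccaebcadb'
  #29 SA[29]=30  'dccaebcadb'
  #30 SA[30]=6  'dceaccbdbabaccdeacbbcededccaebcadb'
  #31 SA[31]=5  'ddceaccbdbabaccdeacbbcededccaebcadb'
  #32 SA[32]=4  'dddceaccbdbabaccdeacbbcededccaebcadb'
  #33 SA[33]=20  'deacbbcededccaebcadb'
  #34 SA[34]=28  'dedccaebcadb'
  #35 SA[35]=21  'eacbbcededccaebcadb'
  #36 SA[36]=8  'eaccbdbabaccdeacbbcededccaebcadb'
  #37 SA[37]=34  'ebcadb'
  #38 SA[38]=29  'edccaebcadb'
  #39 SA[39]=27  'ededccaebcadb'

[15, 1, 22, 9, 17, 37, 33, 39, 14, 16, 24, 2, 35, 25, 12, 3, 0, 36, 32, 23, 11, 31, 10, 18, 19, 7, 26, 38, 13, 30, 6, 5, 4, 20, 28, 21, 8, 34, 29, 27]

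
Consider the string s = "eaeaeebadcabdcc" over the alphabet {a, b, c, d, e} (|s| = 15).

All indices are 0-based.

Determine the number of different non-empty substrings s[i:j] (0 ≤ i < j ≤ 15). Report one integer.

rank | idx | suffix
   0 |  10 | abdcc
   1 |   7 | adcabdcc
   2 |   1 | aeaeebadcabdcc
   3 |   3 | aeebadcabdcc
   4 |   6 | badcabdcc
   5 |  11 | bdcc
   6 |  14 | c
   7 |   9 | cabdcc
   8 |  13 | cc
   9 |   8 | dcabdcc
  10 |  12 | dcc
  11 |   0 | eaeaeebadcabdcc
  12 |   2 | eaeebadcabdcc
  13 |   5 | ebadcabdcc
  14 |   4 | eebadcabdcc

SA = [10, 7, 1, 3, 6, 11, 14, 9, 13, 8, 12, 0, 2, 5, 4]
i: (SA[i-1],SA[i]) lcp shared
  1: (10,7) 1 'a'
  2: (7,1) 1 'a'
  3: (1,3) 2 'ae'
  4: (3,6) 0 ''
  5: (6,11) 1 'b'
  6: (11,14) 0 ''
  7: (14,9) 1 'c'
  8: (9,13) 1 'c'
  9: (13,8) 0 ''
  10: (8,12) 2 'dc'
  11: (12,0) 0 ''
  12: (0,2) 3 'eae'
  13: (2,5) 1 'e'
  14: (5,4) 1 'e'

n(n+1)/2 = 15·16/2 = 120
Σ LCP = 0 + 1 + 1 + 2 + 0 + 1 + 0 + 1 + 1 + 0 + 2 + 0 + 3 + 1 + 1 = 14
distinct = 120 − 14 = 106

106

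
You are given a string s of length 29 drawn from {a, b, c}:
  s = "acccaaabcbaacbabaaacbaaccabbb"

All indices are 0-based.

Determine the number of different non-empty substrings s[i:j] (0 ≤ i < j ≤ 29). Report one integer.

374

rank | idx | suffix
   0 |   4 | aaabcbaacbabaaacbaaccabbb
   1 |  16 | aaacbaaccabbb
   2 |   5 | aabcbaacbabaaacbaaccabbb
   3 |  17 | aacbaaccabbb
   4 |  10 | aacbabaaacbaaccabbb
   5 |  21 | aaccabbb
   6 |  14 | abaaacbaaccabbb
   7 |  25 | abbb
   8 |   6 | abcbaacbabaaacbaaccabbb
   9 |  18 | acbaaccabbb
  10 |  11 | acbabaaacbaaccabbb
  11 |  22 | accabbb
  12 |   0 | acccaaabcbaacbabaaacbaaccabbb
  13 |  28 | b
  14 |  15 | baaacbaaccabbb
  15 |   9 | baacbabaaacbaaccabbb
  16 |  20 | baaccabbb
  17 |  13 | babaaacbaaccabbb
  18 |  27 | bb
  19 |  26 | bbb
  20 |   7 | bcbaacbabaaacbaaccabbb
  21 |   3 | caaabcbaacbabaaacbaaccabbb
  22 |  24 | cabbb
  23 |   8 | cbaacbabaaacbaaccabbb
  24 |  19 | cbaaccabbb
  25 |  12 | cbabaaacbaaccabbb
  26 |   2 | ccaaabcbaacbabaaacbaaccabbb
  27 |  23 | ccabbb
  28 |   1 | cccaaabcbaacbabaaacbaaccabbb

SA = [4, 16, 5, 17, 10, 21, 14, 25, 6, 18, 11, 22, 0, 28, 15, 9, 20, 13, 27, 26, 7, 3, 24, 8, 19, 12, 2, 23, 1]
rank  pair      lcp
   1  s[4:],s[16:]  3  'aaa'
   2  s[16:],s[5:]  2  'aa'
   3  s[5:],s[17:]  2  'aa'
   4  s[17:],s[10:]  5  'aacba'
   5  s[10:],s[21:]  3  'aac'
   6  s[21:],s[14:]  1  'a'
   7  s[14:],s[25:]  2  'ab'
   8  s[25:],s[6:]  2  'ab'
   9  s[6:],s[18:]  1  'a'
  10  s[18:],s[11:]  4  'acba'
  11  s[11:],s[22:]  2  'ac'
  12  s[22:],s[0:]  3  'acc'
  13  s[0:],s[28:]  0  ''
  14  s[28:],s[15:]  1  'b'
  15  s[15:],s[9:]  3  'baa'
  16  s[9:],s[20:]  4  'baac'
  17  s[20:],s[13:]  2  'ba'
  18  s[13:],s[27:]  1  'b'
  19  s[27:],s[26:]  2  'bb'
  20  s[26:],s[7:]  1  'b'
  21  s[7:],s[3:]  0  ''
  22  s[3:],s[24:]  2  'ca'
  23  s[24:],s[8:]  1  'c'
  24  s[8:],s[19:]  5  'cbaac'
  25  s[19:],s[12:]  3  'cba'
  26  s[12:],s[2:]  1  'c'
  27  s[2:],s[23:]  3  'cca'
  28  s[23:],s[1:]  2  'cc'

n(n+1)/2 = 29·30/2 = 435
Σ LCP = 0 + 3 + 2 + 2 + 5 + 3 + 1 + 2 + 2 + 1 + 4 + 2 + 3 + 0 + 1 + 3 + 4 + 2 + 1 + 2 + 1 + 0 + 2 + 1 + 5 + 3 + 1 + 3 + 2 = 61
distinct = 435 − 61 = 374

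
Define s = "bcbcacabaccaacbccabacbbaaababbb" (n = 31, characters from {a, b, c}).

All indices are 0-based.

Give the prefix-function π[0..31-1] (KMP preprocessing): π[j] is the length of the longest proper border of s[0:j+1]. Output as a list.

π[0] = 0
j=1 s[j]='c': π[1]=0 (border '')
j=2 s[j]='b': π[2]=1 (border 'b')
j=3 s[j]='c': π[3]=2 (border 'bc')
j=4 s[j]='a': k: 2→0; π[4]=0 (border '')
j=5 s[j]='c': π[5]=0 (border '')
j=6 s[j]='a': π[6]=0 (border '')
j=7 s[j]='b': π[7]=1 (border 'b')
j=8 s[j]='a': k: 1→0; π[8]=0 (border '')
j=9 s[j]='c': π[9]=0 (border '')
j=10 s[j]='c': π[10]=0 (border '')
j=11 s[j]='a': π[11]=0 (border '')
j=12 s[j]='a': π[12]=0 (border '')
j=13 s[j]='c': π[13]=0 (border '')
j=14 s[j]='b': π[14]=1 (border 'b')
j=15 s[j]='c': π[15]=2 (border 'bc')
j=16 s[j]='c': k: 2→0; π[16]=0 (border '')
j=17 s[j]='a': π[17]=0 (border '')
j=18 s[j]='b': π[18]=1 (border 'b')
j=19 s[j]='a': k: 1→0; π[19]=0 (border '')
j=20 s[j]='c': π[20]=0 (border '')
j=21 s[j]='b': π[21]=1 (border 'b')
j=22 s[j]='b': k: 1→0; π[22]=1 (border 'b')
j=23 s[j]='a': k: 1→0; π[23]=0 (border '')
j=24 s[j]='a': π[24]=0 (border '')
j=25 s[j]='a': π[25]=0 (border '')
j=26 s[j]='b': π[26]=1 (border 'b')
j=27 s[j]='a': k: 1→0; π[27]=0 (border '')
j=28 s[j]='b': π[28]=1 (border 'b')
j=29 s[j]='b': k: 1→0; π[29]=1 (border 'b')
j=30 s[j]='b': k: 1→0; π[30]=1 (border 'b')

[0, 0, 1, 2, 0, 0, 0, 1, 0, 0, 0, 0, 0, 0, 1, 2, 0, 0, 1, 0, 0, 1, 1, 0, 0, 0, 1, 0, 1, 1, 1]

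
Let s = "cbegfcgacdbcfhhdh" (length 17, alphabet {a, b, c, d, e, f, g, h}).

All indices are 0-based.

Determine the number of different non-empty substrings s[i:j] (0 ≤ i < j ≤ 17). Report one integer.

144

rank→(start, suffix):
  0 → (7, 'acdbcfhhdh')
  1 → (10, 'bcfhhdh')
  2 → (1, 'begfcgacdbcfhhdh')
  3 → (0, 'cbegfcgacdbcfhhdh')
  4 → (8, 'cdbcfhhdh')
  5 → (11, 'cfhhdh')
  6 → (5, 'cgacdbcfhhdh')
  7 → (9, 'dbcfhhdh')
  8 → (15, 'dh')
  9 → (2, 'egfcgacdbcfhhdh')
  10 → (4, 'fcgacdbcfhhdh')
  11 → (12, 'fhhdh')
  12 → (6, 'gacdbcfhhdh')
  13 → (3, 'gfcgacdbcfhhdh')
  14 → (16, 'h')
  15 → (14, 'hdh')
  16 → (13, 'hhdh')

SA = [7, 10, 1, 0, 8, 11, 5, 9, 15, 2, 4, 12, 6, 3, 16, 14, 13]
[i] adj suffixes → lcp
  [1] 7/10 → 0 ('')
  [2] 10/1 → 1 ('b')
  [3] 1/0 → 0 ('')
  [4] 0/8 → 1 ('c')
  [5] 8/11 → 1 ('c')
  [6] 11/5 → 1 ('c')
  [7] 5/9 → 0 ('')
  [8] 9/15 → 1 ('d')
  [9] 15/2 → 0 ('')
  [10] 2/4 → 0 ('')
  [11] 4/12 → 1 ('f')
  [12] 12/6 → 0 ('')
  [13] 6/3 → 1 ('g')
  [14] 3/16 → 0 ('')
  [15] 16/14 → 1 ('h')
  [16] 14/13 → 1 ('h')

n(n+1)/2 = 17·18/2 = 153
Σ LCP = 0 + 0 + 1 + 0 + 1 + 1 + 1 + 0 + 1 + 0 + 0 + 1 + 0 + 1 + 0 + 1 + 1 = 9
distinct = 153 − 9 = 144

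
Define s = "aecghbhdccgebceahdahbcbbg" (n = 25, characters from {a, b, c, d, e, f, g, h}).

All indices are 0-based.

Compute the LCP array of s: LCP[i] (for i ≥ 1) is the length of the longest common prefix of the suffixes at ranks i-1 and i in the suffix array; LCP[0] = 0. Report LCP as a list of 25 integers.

sorted suffixes:
  #0 SA[0]=0  'aecghbhdccgebceahdahbcbbg'
  #1 SA[1]=18  'ahbcbbg'
  #2 SA[2]=15  'ahdahbcbbg'
  #3 SA[3]=22  'bbg'
  #4 SA[4]=20  'bcbbg'
  #5 SA[5]=12  'bceahdahbcbbg'
  #6 SA[6]=23  'bg'
  #7 SA[7]=5  'bhdccgebceahdahbcbbg'
  #8 SA[8]=21  'cbbg'
  #9 SA[9]=8  'ccgebceahdahbcbbg'
  #10 SA[10]=13  'ceahdahbcbbg'
  #11 SA[11]=9  'cgebceahdahbcbbg'
  #12 SA[12]=2  'cghbhdccgebceahdahbcbbg'
  #13 SA[13]=17  'dahbcbbg'
  #14 SA[14]=7  'dccgebceahdahbcbbg'
  #15 SA[15]=14  'eahdahbcbbg'
  #16 SA[16]=11  'ebceahdahbcbbg'
  #17 SA[17]=1  'ecghbhdccgebceahdahbcbbg'
  #18 SA[18]=24  'g'
  #19 SA[19]=10  'gebceahdahbcbbg'
  #20 SA[20]=3  'ghbhdccgebceahdahbcbbg'
  #21 SA[21]=19  'hbcbbg'
  #22 SA[22]=4  'hbhdccgebceahdahbcbbg'
  #23 SA[23]=16  'hdahbcbbg'
  #24 SA[24]=6  'hdccgebceahdahbcbbg'

SA = [0, 18, 15, 22, 20, 12, 23, 5, 21, 8, 13, 9, 2, 17, 7, 14, 11, 1, 24, 10, 3, 19, 4, 16, 6]
[i] adj suffixes → lcp
  [1] 0/18 → 1 ('a')
  [2] 18/15 → 2 ('ah')
  [3] 15/22 → 0 ('')
  [4] 22/20 → 1 ('b')
  [5] 20/12 → 2 ('bc')
  [6] 12/23 → 1 ('b')
  [7] 23/5 → 1 ('b')
  [8] 5/21 → 0 ('')
  [9] 21/8 → 1 ('c')
  [10] 8/13 → 1 ('c')
  [11] 13/9 → 1 ('c')
  [12] 9/2 → 2 ('cg')
  [13] 2/17 → 0 ('')
  [14] 17/7 → 1 ('d')
  [15] 7/14 → 0 ('')
  [16] 14/11 → 1 ('e')
  [17] 11/1 → 1 ('e')
  [18] 1/24 → 0 ('')
  [19] 24/10 → 1 ('g')
  [20] 10/3 → 1 ('g')
  [21] 3/19 → 0 ('')
  [22] 19/4 → 2 ('hb')
  [23] 4/16 → 1 ('h')
  [24] 16/6 → 2 ('hd')

[0, 1, 2, 0, 1, 2, 1, 1, 0, 1, 1, 1, 2, 0, 1, 0, 1, 1, 0, 1, 1, 0, 2, 1, 2]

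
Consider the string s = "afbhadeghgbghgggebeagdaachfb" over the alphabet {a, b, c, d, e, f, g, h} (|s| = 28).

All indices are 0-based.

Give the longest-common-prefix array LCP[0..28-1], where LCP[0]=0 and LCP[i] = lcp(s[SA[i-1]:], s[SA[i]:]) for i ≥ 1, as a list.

[0, 1, 1, 1, 1, 0, 1, 1, 1, 0, 0, 1, 0, 1, 1, 0, 2, 0, 1, 1, 1, 2, 1, 3, 0, 1, 1, 2]

sorted suffixes:
  #0 SA[0]=22  'aachfb'
  #1 SA[1]=23  'achfb'
  #2 SA[2]=4  'adeghgbghgggebeagdaachfb'
  #3 SA[3]=0  'afbhadeghgbghgggebeagdaachfb'
  #4 SA[4]=19  'agdaachfb'
  #5 SA[5]=27  'b'
  #6 SA[6]=17  'beagdaachfb'
  #7 SA[7]=10  'bghgggebeagdaachfb'
  #8 SA[8]=2  'bhadeghgbghgggebeagdaachfb'
  #9 SA[9]=24  'chfb'
  #10 SA[10]=21  'daachfb'
  #11 SA[11]=5  'deghgbghgggebeagdaachfb'
  #12 SA[12]=18  'eagdaachfb'
  #13 SA[13]=16  'ebeagdaachfb'
  #14 SA[14]=6  'eghgbghgggebeagdaachfb'
  #15 SA[15]=26  'fb'
  #16 SA[16]=1  'fbhadeghgbghgggebeagdaachfb'
  #17 SA[17]=9  'gbghgggebeagdaachfb'
  #18 SA[18]=20  'gdaachfb'
  #19 SA[19]=15  'gebeagdaachfb'
  #20 SA[20]=14  'ggebeagdaachfb'
  #21 SA[21]=13  'gggebeagdaachfb'
  #22 SA[22]=7  'ghgbghgggebeagdaachfb'
  #23 SA[23]=11  'ghgggebeagdaachfb'
  #24 SA[24]=3  'hadeghgbghgggebeagdaachfb'
  #25 SA[25]=25  'hfb'
  #26 SA[26]=8  'hgbghgggebeagdaachfb'
  #27 SA[27]=12  'hgggebeagdaachfb'

SA = [22, 23, 4, 0, 19, 27, 17, 10, 2, 24, 21, 5, 18, 16, 6, 26, 1, 9, 20, 15, 14, 13, 7, 11, 3, 25, 8, 12]
[i] adj suffixes → lcp
  [1] 22/23 → 1 ('a')
  [2] 23/4 → 1 ('a')
  [3] 4/0 → 1 ('a')
  [4] 0/19 → 1 ('a')
  [5] 19/27 → 0 ('')
  [6] 27/17 → 1 ('b')
  [7] 17/10 → 1 ('b')
  [8] 10/2 → 1 ('b')
  [9] 2/24 → 0 ('')
  [10] 24/21 → 0 ('')
  [11] 21/5 → 1 ('d')
  [12] 5/18 → 0 ('')
  [13] 18/16 → 1 ('e')
  [14] 16/6 → 1 ('e')
  [15] 6/26 → 0 ('')
  [16] 26/1 → 2 ('fb')
  [17] 1/9 → 0 ('')
  [18] 9/20 → 1 ('g')
  [19] 20/15 → 1 ('g')
  [20] 15/14 → 1 ('g')
  [21] 14/13 → 2 ('gg')
  [22] 13/7 → 1 ('g')
  [23] 7/11 → 3 ('ghg')
  [24] 11/3 → 0 ('')
  [25] 3/25 → 1 ('h')
  [26] 25/8 → 1 ('h')
  [27] 8/12 → 2 ('hg')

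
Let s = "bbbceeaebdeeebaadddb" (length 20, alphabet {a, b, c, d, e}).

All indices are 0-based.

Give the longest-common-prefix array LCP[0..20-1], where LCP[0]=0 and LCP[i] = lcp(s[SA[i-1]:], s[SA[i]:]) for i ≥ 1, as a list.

rank | idx | suffix
   0 |  14 | aadddb
   1 |  15 | adddb
   2 |   6 | aebdeeebaadddb
   3 |  19 | b
   4 |  13 | baadddb
   5 |   0 | bbbceeaebdeeebaadddb
   6 |   1 | bbceeaebdeeebaadddb
   7 |   2 | bceeaebdeeebaadddb
   8 |   8 | bdeeebaadddb
   9 |   3 | ceeaebdeeebaadddb
  10 |  18 | db
  11 |  17 | ddb
  12 |  16 | dddb
  13 |   9 | deeebaadddb
  14 |   5 | eaebdeeebaadddb
  15 |  12 | ebaadddb
  16 |   7 | ebdeeebaadddb
  17 |   4 | eeaebdeeebaadddb
  18 |  11 | eebaadddb
  19 |  10 | eeebaadddb

SA = [14, 15, 6, 19, 13, 0, 1, 2, 8, 3, 18, 17, 16, 9, 5, 12, 7, 4, 11, 10]
i: (SA[i-1],SA[i]) lcp shared
  1: (14,15) 1 'a'
  2: (15,6) 1 'a'
  3: (6,19) 0 ''
  4: (19,13) 1 'b'
  5: (13,0) 1 'b'
  6: (0,1) 2 'bb'
  7: (1,2) 1 'b'
  8: (2,8) 1 'b'
  9: (8,3) 0 ''
  10: (3,18) 0 ''
  11: (18,17) 1 'd'
  12: (17,16) 2 'dd'
  13: (16,9) 1 'd'
  14: (9,5) 0 ''
  15: (5,12) 1 'e'
  16: (12,7) 2 'eb'
  17: (7,4) 1 'e'
  18: (4,11) 2 'ee'
  19: (11,10) 2 'ee'

[0, 1, 1, 0, 1, 1, 2, 1, 1, 0, 0, 1, 2, 1, 0, 1, 2, 1, 2, 2]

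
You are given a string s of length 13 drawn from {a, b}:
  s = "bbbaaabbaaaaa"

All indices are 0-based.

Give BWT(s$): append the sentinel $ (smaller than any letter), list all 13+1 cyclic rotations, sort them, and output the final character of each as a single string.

rank  rotation        last
    0  $bbbaaabbaaaaa  a
    1  a$bbbaaabbaaaa  a
    2  aa$bbbaaabbaaa  a
    3  aaa$bbbaaabbaa  a
    4  aaaa$bbbaaabba  a
    5  aaaaa$bbbaaabb  b
    6  aaabbaaaaa$bbb  b
    7  aabbaaaaa$bbba  a
    8  abbaaaaa$bbbaa  a
    9  baaaaa$bbbaaab  b
   10  baaabbaaaaa$bb  b
   11  bbaaaaa$bbbaaa  a
   12  bbaaabbaaaaa$b  b
   13  bbbaaabbaaaaa$  $

aaaaabbaabbab$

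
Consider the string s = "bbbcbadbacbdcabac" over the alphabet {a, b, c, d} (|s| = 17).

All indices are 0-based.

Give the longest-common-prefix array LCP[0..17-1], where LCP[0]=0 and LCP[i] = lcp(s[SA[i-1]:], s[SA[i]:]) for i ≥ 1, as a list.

rank | idx | suffix
   0 |  13 | abac
   1 |  15 | ac
   2 |   8 | acbdcabac
   3 |   5 | adbacbdcabac
   4 |  14 | bac
   5 |   7 | bacbdcabac
   6 |   4 | badbacbdcabac
   7 |   0 | bbbcbadbacbdcabac
   8 |   1 | bbcbadbacbdcabac
   9 |   2 | bcbadbacbdcabac
  10 |  10 | bdcabac
  11 |  16 | c
  12 |  12 | cabac
  13 |   3 | cbadbacbdcabac
  14 |   9 | cbdcabac
  15 |   6 | dbacbdcabac
  16 |  11 | dcabac

SA = [13, 15, 8, 5, 14, 7, 4, 0, 1, 2, 10, 16, 12, 3, 9, 6, 11]
i: (SA[i-1],SA[i]) lcp shared
  1: (13,15) 1 'a'
  2: (15,8) 2 'ac'
  3: (8,5) 1 'a'
  4: (5,14) 0 ''
  5: (14,7) 3 'bac'
  6: (7,4) 2 'ba'
  7: (4,0) 1 'b'
  8: (0,1) 2 'bb'
  9: (1,2) 1 'b'
  10: (2,10) 1 'b'
  11: (10,16) 0 ''
  12: (16,12) 1 'c'
  13: (12,3) 1 'c'
  14: (3,9) 2 'cb'
  15: (9,6) 0 ''
  16: (6,11) 1 'd'

[0, 1, 2, 1, 0, 3, 2, 1, 2, 1, 1, 0, 1, 1, 2, 0, 1]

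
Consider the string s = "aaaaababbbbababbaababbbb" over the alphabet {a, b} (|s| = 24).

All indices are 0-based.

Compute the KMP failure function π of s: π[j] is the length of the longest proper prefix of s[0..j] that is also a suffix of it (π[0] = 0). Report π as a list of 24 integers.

[0, 1, 2, 3, 4, 0, 1, 0, 0, 0, 0, 1, 0, 1, 0, 0, 1, 2, 0, 1, 0, 0, 0, 0]

π[0] = 0
j=1 s[j]='a': π[1]=1 (border 'a')
j=2 s[j]='a': π[2]=2 (border 'aa')
j=3 s[j]='a': π[3]=3 (border 'aaa')
j=4 s[j]='a': π[4]=4 (border 'aaaa')
j=5 s[j]='b': k: 4→3→2→1→0; π[5]=0 (border '')
j=6 s[j]='a': π[6]=1 (border 'a')
j=7 s[j]='b': k: 1→0; π[7]=0 (border '')
j=8 s[j]='b': π[8]=0 (border '')
j=9 s[j]='b': π[9]=0 (border '')
j=10 s[j]='b': π[10]=0 (border '')
j=11 s[j]='a': π[11]=1 (border 'a')
j=12 s[j]='b': k: 1→0; π[12]=0 (border '')
j=13 s[j]='a': π[13]=1 (border 'a')
j=14 s[j]='b': k: 1→0; π[14]=0 (border '')
j=15 s[j]='b': π[15]=0 (border '')
j=16 s[j]='a': π[16]=1 (border 'a')
j=17 s[j]='a': π[17]=2 (border 'aa')
j=18 s[j]='b': k: 2→1→0; π[18]=0 (border '')
j=19 s[j]='a': π[19]=1 (border 'a')
j=20 s[j]='b': k: 1→0; π[20]=0 (border '')
j=21 s[j]='b': π[21]=0 (border '')
j=22 s[j]='b': π[22]=0 (border '')
j=23 s[j]='b': π[23]=0 (border '')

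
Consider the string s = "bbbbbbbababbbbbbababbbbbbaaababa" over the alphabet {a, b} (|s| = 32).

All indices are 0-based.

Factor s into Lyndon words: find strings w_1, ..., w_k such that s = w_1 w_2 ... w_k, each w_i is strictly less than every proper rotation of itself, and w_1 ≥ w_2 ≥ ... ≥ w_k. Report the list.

["b", "b", "b", "b", "b", "b", "b", "ababbbbbb", "ababbbbbb", "aaabab", "a"]

emit factor 1: 'b' (i=0, period=1)
emit factor 2: 'b' (i=1, period=1)
emit factor 3: 'b' (i=2, period=1)
emit factor 4: 'b' (i=3, period=1)
emit factor 5: 'b' (i=4, period=1)
emit factor 6: 'b' (i=5, period=1)
emit factor 7: 'b' (i=6, period=1)
emit factor 8: 'ababbbbbb' (i=7, period=9)
emit factor 9: 'ababbbbbb' (i=16, period=9)
emit factor 10: 'aaabab' (i=25, period=6)
emit factor 11: 'a' (i=31, period=1)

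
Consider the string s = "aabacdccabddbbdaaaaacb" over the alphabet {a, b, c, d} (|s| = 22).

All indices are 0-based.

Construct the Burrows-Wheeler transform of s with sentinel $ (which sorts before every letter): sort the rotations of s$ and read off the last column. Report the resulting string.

bdaa$aacabcadbacadabdcb

rank  rotation                 last
    0  $aabacdccabddbbdaaaaacb  b
    1  aaaaacb$aabacdccabddbbd  d
    2  aaaacb$aabacdccabddbbda  a
    3  aaacb$aabacdccabddbbdaa  a
    4  aabacdccabddbbdaaaaacb$  $
    5  aacb$aabacdccabddbbdaaa  a
    6  abacdccabddbbdaaaaacb$a  a
    7  abddbbdaaaaacb$aabacdcc  c
    8  acb$aabacdccabddbbdaaaa  a
    9  acdccabddbbdaaaaacb$aab  b
   10  b$aabacdccabddbbdaaaaac  c
   11  bacdccabddbbdaaaaacb$aa  a
   12  bbdaaaaacb$aabacdccabdd  d
   13  bdaaaaacb$aabacdccabddb  b
   14  bddbbdaaaaacb$aabacdcca  a
   15  cabddbbdaaaaacb$aabacdc  c
   16  cb$aabacdccabddbbdaaaaa  a
   17  ccabddbbdaaaaacb$aabacd  d
   18  cdccabddbbdaaaaacb$aaba  a
   19  daaaaacb$aabacdccabddbb  b
   20  dbbdaaaaacb$aabacdccabd  d
   21  dccabddbbdaaaaacb$aabac  c
   22  ddbbdaaaaacb$aabacdccab  b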